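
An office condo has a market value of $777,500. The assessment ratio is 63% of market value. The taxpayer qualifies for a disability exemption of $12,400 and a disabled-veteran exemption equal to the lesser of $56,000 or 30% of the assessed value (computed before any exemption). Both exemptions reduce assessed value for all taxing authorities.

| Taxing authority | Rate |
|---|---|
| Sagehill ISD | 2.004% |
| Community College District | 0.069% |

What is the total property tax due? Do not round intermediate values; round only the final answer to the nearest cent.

$8,736.14

Assessed value = $777,500 × 0.63 = $489,825
Disabled-veteran exemption = min($56,000, 30% × $489,825) = min($56,000, $146,947.5) = $56,000 (dollar cap binds)
Taxable value = $489,825 − $12,400 − $56,000 = $421,425
Sagehill ISD: $421,425 × 0.02004 = $8,445.357
Community College District: $421,425 × 0.00069 = $290.78325
Total = $8,736.14025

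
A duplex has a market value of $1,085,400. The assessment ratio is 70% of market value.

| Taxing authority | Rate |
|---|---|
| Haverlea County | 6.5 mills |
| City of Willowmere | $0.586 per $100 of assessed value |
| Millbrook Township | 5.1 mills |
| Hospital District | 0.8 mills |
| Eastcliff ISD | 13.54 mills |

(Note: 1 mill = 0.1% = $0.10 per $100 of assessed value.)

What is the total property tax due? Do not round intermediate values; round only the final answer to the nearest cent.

Assessed value = $1,085,400 × 0.7 = $759,780
Haverlea County: $759,780 × 0.0065 = $4,938.57
City of Willowmere: $759,780 × 0.00586 = $4,452.3108
Millbrook Township: $759,780 × 0.0051 = $3,874.878
Hospital District: $759,780 × 0.0008 = $607.824
Eastcliff ISD: $759,780 × 0.01354 = $10,287.4212
Total = $24,161.004

$24,161.00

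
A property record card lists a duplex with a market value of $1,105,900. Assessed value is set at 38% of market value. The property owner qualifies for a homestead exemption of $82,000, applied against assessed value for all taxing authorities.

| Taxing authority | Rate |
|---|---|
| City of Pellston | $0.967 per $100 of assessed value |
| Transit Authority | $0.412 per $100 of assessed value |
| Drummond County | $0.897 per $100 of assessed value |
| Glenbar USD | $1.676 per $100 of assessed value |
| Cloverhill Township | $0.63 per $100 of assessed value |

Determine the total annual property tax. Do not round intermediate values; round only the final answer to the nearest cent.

$15,498.25

Assessed value = $1,105,900 × 0.38 = $420,242
Taxable value = $420,242 − $82,000 = $338,242
City of Pellston: $338,242 × 0.00967 = $3,270.80014
Transit Authority: $338,242 × 0.00412 = $1,393.55704
Drummond County: $338,242 × 0.00897 = $3,034.03074
Glenbar USD: $338,242 × 0.01676 = $5,668.93592
Cloverhill Township: $338,242 × 0.0063 = $2,130.9246
Total = $3,270.80014 + $1,393.55704 + $3,034.03074 + $5,668.93592 + $2,130.9246 = $15,498.24844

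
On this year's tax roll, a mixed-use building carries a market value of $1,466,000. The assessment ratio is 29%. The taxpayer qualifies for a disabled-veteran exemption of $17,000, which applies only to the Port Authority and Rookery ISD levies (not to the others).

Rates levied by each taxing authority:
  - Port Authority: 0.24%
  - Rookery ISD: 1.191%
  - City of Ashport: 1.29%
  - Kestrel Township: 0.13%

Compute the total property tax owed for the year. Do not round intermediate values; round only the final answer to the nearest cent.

Assessed value = $1,466,000 × 0.29 = $425,140
Port Authority: ($425,140 − $17,000) × 0.0024 = $408,140 × 0.0024 = $979.536
Rookery ISD: ($425,140 − $17,000) × 0.01191 = $408,140 × 0.01191 = $4,860.9474
City of Ashport: $425,140 × 0.0129 = $5,484.306
Kestrel Township: $425,140 × 0.0013 = $552.682
Total = $11,877.4714

$11,877.47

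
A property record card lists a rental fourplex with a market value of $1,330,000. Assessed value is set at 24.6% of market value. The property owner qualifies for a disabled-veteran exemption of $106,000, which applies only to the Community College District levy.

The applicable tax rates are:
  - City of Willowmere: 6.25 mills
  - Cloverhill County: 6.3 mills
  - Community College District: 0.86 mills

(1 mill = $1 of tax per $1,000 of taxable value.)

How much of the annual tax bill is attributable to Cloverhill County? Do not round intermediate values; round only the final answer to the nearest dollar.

$2,061

Assessed value = $1,330,000 × 0.246 = $327,180
Cloverhill County taxable value = $327,180 (exemption does not apply)
Cloverhill County levy = $327,180 × 0.0063 = $2,061.234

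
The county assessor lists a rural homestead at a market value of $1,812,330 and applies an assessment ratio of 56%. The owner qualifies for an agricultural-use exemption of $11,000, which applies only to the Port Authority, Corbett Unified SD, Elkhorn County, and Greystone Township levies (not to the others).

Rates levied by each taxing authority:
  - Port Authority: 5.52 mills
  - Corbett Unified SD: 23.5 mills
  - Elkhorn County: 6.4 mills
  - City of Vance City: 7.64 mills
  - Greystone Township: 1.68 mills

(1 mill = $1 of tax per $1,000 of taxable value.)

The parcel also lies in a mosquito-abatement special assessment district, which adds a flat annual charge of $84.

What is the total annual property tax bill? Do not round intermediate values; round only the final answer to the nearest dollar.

$45,083

Assessed value = $1,812,330 × 0.56 = $1,014,904.8
Port Authority: ($1,014,904.8 − $11,000) × 0.00552 = $1,003,904.8 × 0.00552 = $5,541.554496
Corbett Unified SD: ($1,014,904.8 − $11,000) × 0.0235 = $1,003,904.8 × 0.0235 = $23,591.7628
Elkhorn County: ($1,014,904.8 − $11,000) × 0.0064 = $1,003,904.8 × 0.0064 = $6,424.99072
City of Vance City: $1,014,904.8 × 0.00764 = $7,753.872672
Greystone Township: ($1,014,904.8 − $11,000) × 0.00168 = $1,003,904.8 × 0.00168 = $1,686.560064
Levies subtotal = $44,998.740752
Total = $44,998.740752 + $84 = $45,082.740752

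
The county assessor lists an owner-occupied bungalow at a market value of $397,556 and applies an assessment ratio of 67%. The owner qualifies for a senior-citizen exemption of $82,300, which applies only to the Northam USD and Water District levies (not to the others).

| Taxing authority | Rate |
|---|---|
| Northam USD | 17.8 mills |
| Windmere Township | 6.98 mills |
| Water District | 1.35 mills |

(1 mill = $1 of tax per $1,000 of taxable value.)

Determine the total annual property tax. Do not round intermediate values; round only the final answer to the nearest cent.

$5,384.01

Assessed value = $397,556 × 0.67 = $266,362.52
Northam USD: ($266,362.52 − $82,300) × 0.0178 = $184,062.52 × 0.0178 = $3,276.312856
Windmere Township: $266,362.52 × 0.00698 = $1,859.2103896
Water District: ($266,362.52 − $82,300) × 0.00135 = $184,062.52 × 0.00135 = $248.484402
Total = $5,384.0076476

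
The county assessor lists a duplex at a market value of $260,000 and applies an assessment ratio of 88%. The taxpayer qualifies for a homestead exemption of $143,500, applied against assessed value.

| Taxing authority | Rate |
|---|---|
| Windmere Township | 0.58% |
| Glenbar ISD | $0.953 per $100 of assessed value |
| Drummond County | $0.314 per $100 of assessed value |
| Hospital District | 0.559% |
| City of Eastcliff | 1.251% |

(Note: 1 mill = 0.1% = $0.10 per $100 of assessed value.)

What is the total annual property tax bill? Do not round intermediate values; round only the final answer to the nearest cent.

$3,119.42

Assessed value = $260,000 × 0.88 = $228,800
Taxable value = $228,800 − $143,500 = $85,300
Windmere Township: $85,300 × 0.0058 = $494.74
Glenbar ISD: $85,300 × 0.00953 = $812.909
Drummond County: $85,300 × 0.00314 = $267.842
Hospital District: $85,300 × 0.00559 = $476.827
City of Eastcliff: $85,300 × 0.01251 = $1,067.103
Total = $3,119.421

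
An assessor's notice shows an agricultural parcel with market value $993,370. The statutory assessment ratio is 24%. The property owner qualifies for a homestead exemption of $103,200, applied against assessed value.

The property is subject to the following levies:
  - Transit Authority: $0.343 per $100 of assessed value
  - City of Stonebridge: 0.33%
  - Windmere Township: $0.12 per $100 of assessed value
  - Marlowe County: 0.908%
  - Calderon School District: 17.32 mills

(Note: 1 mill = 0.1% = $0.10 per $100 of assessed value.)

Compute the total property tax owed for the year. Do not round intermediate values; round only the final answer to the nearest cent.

$4,641.72

Assessed value = $993,370 × 0.24 = $238,408.8
Taxable value = $238,408.8 − $103,200 = $135,208.8
Transit Authority: $135,208.8 × 0.00343 = $463.766184
City of Stonebridge: $135,208.8 × 0.0033 = $446.18904
Windmere Township: $135,208.8 × 0.0012 = $162.25056
Marlowe County: $135,208.8 × 0.00908 = $1,227.695904
Calderon School District: $135,208.8 × 0.01732 = $2,341.816416
Total = $4,641.718104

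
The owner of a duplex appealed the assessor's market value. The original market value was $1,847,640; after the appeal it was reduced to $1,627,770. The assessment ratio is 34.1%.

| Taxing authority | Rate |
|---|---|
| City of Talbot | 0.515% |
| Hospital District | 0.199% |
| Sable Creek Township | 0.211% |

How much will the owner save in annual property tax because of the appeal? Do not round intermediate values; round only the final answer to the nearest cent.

Old assessed value = $1,847,640 × 0.341 = $630,045.24
New assessed value = $1,627,770 × 0.341 = $555,069.57
Combined rate = 0.00515 + 0.00199 + 0.00211 = 0.00925
Old tax = $630,045.24 × 0.00925 = $5,827.91847
New tax = $555,069.57 × 0.00925 = $5,134.3935225
Reduction = $5,827.91847 − $5,134.3935225 = $693.5249475

$693.52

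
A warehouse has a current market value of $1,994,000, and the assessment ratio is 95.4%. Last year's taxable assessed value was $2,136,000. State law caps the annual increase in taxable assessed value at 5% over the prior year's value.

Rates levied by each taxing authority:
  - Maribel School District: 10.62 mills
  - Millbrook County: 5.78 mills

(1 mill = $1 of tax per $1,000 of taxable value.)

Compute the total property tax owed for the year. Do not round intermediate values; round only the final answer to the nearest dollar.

Uncapped assessed value = $1,994,000 × 0.954 = $1,902,276
Cap limit = $2,136,000 × 1.05 = $2,242,800
Taxable assessed value = min($1,902,276, $2,242,800) = $1,902,276 (cap does not bind)
Maribel School District: $1,902,276 × 0.01062 = $20,202.17112
Millbrook County: $1,902,276 × 0.00578 = $10,995.15528
Total = $31,197.3264

$31,197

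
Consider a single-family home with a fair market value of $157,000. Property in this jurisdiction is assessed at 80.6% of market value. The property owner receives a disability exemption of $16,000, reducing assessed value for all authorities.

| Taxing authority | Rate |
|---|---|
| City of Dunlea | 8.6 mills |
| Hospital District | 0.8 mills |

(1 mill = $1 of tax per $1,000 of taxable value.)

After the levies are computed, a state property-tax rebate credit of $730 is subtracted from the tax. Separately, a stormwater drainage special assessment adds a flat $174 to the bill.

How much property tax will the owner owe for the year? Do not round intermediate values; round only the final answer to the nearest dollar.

Assessed value = $157,000 × 0.806 = $126,542
Taxable value = $126,542 − $16,000 = $110,542
City of Dunlea: $110,542 × 0.0086 = $950.6612
Hospital District: $110,542 × 0.0008 = $88.4336
Levies subtotal = $1,039.0948
After credit = $1,039.0948 − $730 = $309.0948
Total = $309.0948 + $174 = $483.0948

$483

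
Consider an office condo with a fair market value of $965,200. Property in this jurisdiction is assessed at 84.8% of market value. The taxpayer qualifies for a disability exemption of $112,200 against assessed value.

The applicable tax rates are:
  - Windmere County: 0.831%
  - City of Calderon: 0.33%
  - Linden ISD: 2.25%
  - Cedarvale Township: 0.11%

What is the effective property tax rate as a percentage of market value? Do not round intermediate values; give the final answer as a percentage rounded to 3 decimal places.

Assessed value = $965,200 × 0.848 = $818,489.6
Taxable value = $818,489.6 − $112,200 = $706,289.6
Windmere County: $706,289.6 × 0.00831 = $5,869.266576
City of Calderon: $706,289.6 × 0.0033 = $2,330.75568
Linden ISD: $706,289.6 × 0.0225 = $15,891.516
Cedarvale Township: $706,289.6 × 0.0011 = $776.91856
Total tax = $24,868.456816
Effective rate = $24,868.456816 ÷ $965,200 = 2.577% of market value

2.577%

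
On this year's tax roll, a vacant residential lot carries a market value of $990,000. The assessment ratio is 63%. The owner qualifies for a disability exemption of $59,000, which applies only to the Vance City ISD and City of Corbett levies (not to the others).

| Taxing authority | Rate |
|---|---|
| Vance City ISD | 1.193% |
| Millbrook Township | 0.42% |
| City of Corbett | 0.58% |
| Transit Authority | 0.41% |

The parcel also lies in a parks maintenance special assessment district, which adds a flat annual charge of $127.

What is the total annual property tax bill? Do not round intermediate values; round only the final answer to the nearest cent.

$15,315.84

Assessed value = $990,000 × 0.63 = $623,700
Vance City ISD: ($623,700 − $59,000) × 0.01193 = $564,700 × 0.01193 = $6,736.871
Millbrook Township: $623,700 × 0.0042 = $2,619.54
City of Corbett: ($623,700 − $59,000) × 0.0058 = $564,700 × 0.0058 = $3,275.26
Transit Authority: $623,700 × 0.0041 = $2,557.17
Levies subtotal = $15,188.841
Total = $15,188.841 + $127 = $15,315.841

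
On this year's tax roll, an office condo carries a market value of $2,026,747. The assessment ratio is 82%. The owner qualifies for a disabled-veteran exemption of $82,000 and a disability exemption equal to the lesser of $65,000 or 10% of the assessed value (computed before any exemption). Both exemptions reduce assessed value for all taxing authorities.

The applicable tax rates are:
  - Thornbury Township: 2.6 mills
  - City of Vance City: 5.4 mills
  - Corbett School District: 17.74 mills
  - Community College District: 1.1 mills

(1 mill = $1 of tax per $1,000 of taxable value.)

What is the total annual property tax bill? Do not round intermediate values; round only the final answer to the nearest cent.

Assessed value = $2,026,747 × 0.82 = $1,661,932.54
Disability exemption = min($65,000, 10% × $1,661,932.54) = min($65,000, $166,193.254) = $65,000 (dollar cap binds)
Taxable value = $1,661,932.54 − $82,000 − $65,000 = $1,514,932.54
Thornbury Township: $1,514,932.54 × 0.0026 = $3,938.824604
City of Vance City: $1,514,932.54 × 0.0054 = $8,180.635716
Corbett School District: $1,514,932.54 × 0.01774 = $26,874.9032596
Community College District: $1,514,932.54 × 0.0011 = $1,666.425794
Total = $40,660.7893736

$40,660.79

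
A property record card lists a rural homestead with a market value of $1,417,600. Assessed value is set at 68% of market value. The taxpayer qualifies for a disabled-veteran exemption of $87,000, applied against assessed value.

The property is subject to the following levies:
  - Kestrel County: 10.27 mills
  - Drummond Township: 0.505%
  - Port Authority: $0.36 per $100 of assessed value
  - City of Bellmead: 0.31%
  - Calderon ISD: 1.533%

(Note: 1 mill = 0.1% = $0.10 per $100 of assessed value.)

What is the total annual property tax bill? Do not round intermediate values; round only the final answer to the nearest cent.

Assessed value = $1,417,600 × 0.68 = $963,968
Taxable value = $963,968 − $87,000 = $876,968
Kestrel County: $876,968 × 0.01027 = $9,006.46136
Drummond Township: $876,968 × 0.00505 = $4,428.6884
Port Authority: $876,968 × 0.0036 = $3,157.0848
City of Bellmead: $876,968 × 0.0031 = $2,718.6008
Calderon ISD: $876,968 × 0.01533 = $13,443.91944
Total = $32,754.7548

$32,754.75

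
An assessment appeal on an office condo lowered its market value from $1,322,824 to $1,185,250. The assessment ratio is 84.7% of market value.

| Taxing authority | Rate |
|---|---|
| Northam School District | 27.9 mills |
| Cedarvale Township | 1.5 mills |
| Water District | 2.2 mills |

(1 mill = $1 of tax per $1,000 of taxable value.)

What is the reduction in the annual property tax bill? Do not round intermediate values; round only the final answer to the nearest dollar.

Old assessed value = $1,322,824 × 0.847 = $1,120,431.928
New assessed value = $1,185,250 × 0.847 = $1,003,906.75
Combined rate = 0.0279 + 0.0015 + 0.0022 = 0.0316
Old tax = $1,120,431.928 × 0.0316 = $35,405.6489248
New tax = $1,003,906.75 × 0.0316 = $31,723.4533
Reduction = $35,405.6489248 − $31,723.4533 = $3,682.1956248

$3,682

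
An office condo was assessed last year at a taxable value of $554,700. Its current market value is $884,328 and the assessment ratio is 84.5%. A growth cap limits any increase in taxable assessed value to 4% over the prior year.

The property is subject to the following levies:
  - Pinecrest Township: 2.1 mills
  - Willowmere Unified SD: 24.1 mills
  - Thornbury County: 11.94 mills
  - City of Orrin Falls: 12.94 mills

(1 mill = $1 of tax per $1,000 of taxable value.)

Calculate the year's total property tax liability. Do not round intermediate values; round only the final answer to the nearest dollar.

Uncapped assessed value = $884,328 × 0.845 = $747,257.16
Cap limit = $554,700 × 1.04 = $576,888
Taxable assessed value = min($747,257.16, $576,888) = $576,888 (cap binds)
Pinecrest Township: $576,888 × 0.0021 = $1,211.4648
Willowmere Unified SD: $576,888 × 0.0241 = $13,903.0008
Thornbury County: $576,888 × 0.01194 = $6,888.04272
City of Orrin Falls: $576,888 × 0.01294 = $7,464.93072
Total = $29,467.43904

$29,467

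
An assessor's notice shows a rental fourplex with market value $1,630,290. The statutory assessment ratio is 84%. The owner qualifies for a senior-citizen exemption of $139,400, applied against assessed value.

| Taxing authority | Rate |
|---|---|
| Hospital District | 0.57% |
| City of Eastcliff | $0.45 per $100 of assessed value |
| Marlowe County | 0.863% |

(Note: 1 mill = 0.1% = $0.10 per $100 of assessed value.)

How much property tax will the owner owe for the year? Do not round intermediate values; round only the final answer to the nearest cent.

Assessed value = $1,630,290 × 0.84 = $1,369,443.6
Taxable value = $1,369,443.6 − $139,400 = $1,230,043.6
Hospital District: $1,230,043.6 × 0.0057 = $7,011.24852
City of Eastcliff: $1,230,043.6 × 0.0045 = $5,535.1962
Marlowe County: $1,230,043.6 × 0.00863 = $10,615.276268
Total = $23,161.720988

$23,161.72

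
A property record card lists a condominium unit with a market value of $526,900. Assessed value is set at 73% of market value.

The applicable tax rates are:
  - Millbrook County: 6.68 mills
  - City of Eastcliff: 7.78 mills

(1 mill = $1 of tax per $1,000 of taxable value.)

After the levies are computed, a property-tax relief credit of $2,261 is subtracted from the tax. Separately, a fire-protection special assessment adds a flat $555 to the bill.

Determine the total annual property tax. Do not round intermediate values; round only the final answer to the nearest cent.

$3,855.85

Assessed value = $526,900 × 0.73 = $384,637
Millbrook County: $384,637 × 0.00668 = $2,569.37516
City of Eastcliff: $384,637 × 0.00778 = $2,992.47586
Levies subtotal = $5,561.85102
After credit = $5,561.85102 − $2,261 = $3,300.85102
Total = $3,300.85102 + $555 = $3,855.85102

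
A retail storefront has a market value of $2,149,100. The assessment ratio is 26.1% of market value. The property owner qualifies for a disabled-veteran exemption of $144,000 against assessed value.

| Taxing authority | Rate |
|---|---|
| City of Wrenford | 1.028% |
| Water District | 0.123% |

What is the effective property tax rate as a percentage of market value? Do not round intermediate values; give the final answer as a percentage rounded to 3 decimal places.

0.223%

Assessed value = $2,149,100 × 0.261 = $560,915.1
Taxable value = $560,915.1 − $144,000 = $416,915.1
City of Wrenford: $416,915.1 × 0.01028 = $4,285.887228
Water District: $416,915.1 × 0.00123 = $512.805573
Total tax = $4,798.692801
Effective rate = $4,798.692801 ÷ $2,149,100 = 0.223% of market value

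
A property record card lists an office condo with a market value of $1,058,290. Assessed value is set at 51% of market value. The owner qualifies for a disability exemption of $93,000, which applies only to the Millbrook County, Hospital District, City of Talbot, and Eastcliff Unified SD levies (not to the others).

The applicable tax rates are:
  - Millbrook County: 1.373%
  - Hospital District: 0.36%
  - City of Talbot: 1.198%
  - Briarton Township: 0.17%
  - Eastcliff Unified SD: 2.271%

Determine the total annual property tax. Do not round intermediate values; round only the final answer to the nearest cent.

Assessed value = $1,058,290 × 0.51 = $539,727.9
Millbrook County: ($539,727.9 − $93,000) × 0.01373 = $446,727.9 × 0.01373 = $6,133.574067
Hospital District: ($539,727.9 − $93,000) × 0.0036 = $446,727.9 × 0.0036 = $1,608.22044
City of Talbot: ($539,727.9 − $93,000) × 0.01198 = $446,727.9 × 0.01198 = $5,351.800242
Briarton Township: $539,727.9 × 0.0017 = $917.53743
Eastcliff Unified SD: ($539,727.9 − $93,000) × 0.02271 = $446,727.9 × 0.02271 = $10,145.190609
Total = $24,156.322788

$24,156.32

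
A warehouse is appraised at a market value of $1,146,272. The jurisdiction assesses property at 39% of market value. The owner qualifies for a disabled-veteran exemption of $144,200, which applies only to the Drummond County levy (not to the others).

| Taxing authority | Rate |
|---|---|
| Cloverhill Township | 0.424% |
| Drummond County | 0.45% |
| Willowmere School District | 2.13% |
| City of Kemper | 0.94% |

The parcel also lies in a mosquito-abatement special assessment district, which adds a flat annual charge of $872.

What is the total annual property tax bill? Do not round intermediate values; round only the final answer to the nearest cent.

Assessed value = $1,146,272 × 0.39 = $447,046.08
Cloverhill Township: $447,046.08 × 0.00424 = $1,895.4753792
Drummond County: ($447,046.08 − $144,200) × 0.0045 = $302,846.08 × 0.0045 = $1,362.80736
Willowmere School District: $447,046.08 × 0.0213 = $9,522.081504
City of Kemper: $447,046.08 × 0.0094 = $4,202.233152
Levies subtotal = $16,982.5973952
Total = $16,982.5973952 + $872 = $17,854.5973952

$17,854.60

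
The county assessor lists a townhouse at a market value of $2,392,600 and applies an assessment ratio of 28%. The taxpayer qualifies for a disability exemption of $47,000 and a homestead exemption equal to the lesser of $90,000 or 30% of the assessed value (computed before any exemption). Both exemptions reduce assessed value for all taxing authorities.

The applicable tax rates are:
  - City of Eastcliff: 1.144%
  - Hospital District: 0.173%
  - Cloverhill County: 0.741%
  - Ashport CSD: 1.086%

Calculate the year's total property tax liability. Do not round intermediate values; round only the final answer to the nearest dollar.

$16,755

Assessed value = $2,392,600 × 0.28 = $669,928
Homestead exemption = min($90,000, 30% × $669,928) = min($90,000, $200,978.4) = $90,000 (dollar cap binds)
Taxable value = $669,928 − $47,000 − $90,000 = $532,928
City of Eastcliff: $532,928 × 0.01144 = $6,096.69632
Hospital District: $532,928 × 0.00173 = $921.96544
Cloverhill County: $532,928 × 0.00741 = $3,948.99648
Ashport CSD: $532,928 × 0.01086 = $5,787.59808
Total = $16,755.25632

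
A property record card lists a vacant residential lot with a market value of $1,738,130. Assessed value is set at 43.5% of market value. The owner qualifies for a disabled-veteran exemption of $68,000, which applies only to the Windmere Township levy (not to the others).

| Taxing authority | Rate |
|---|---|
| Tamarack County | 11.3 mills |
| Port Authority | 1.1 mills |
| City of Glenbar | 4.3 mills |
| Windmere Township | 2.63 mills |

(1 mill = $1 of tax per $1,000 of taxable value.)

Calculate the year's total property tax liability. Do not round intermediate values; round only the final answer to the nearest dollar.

Assessed value = $1,738,130 × 0.435 = $756,086.55
Tamarack County: $756,086.55 × 0.0113 = $8,543.778015
Port Authority: $756,086.55 × 0.0011 = $831.695205
City of Glenbar: $756,086.55 × 0.0043 = $3,251.172165
Windmere Township: ($756,086.55 − $68,000) × 0.00263 = $688,086.55 × 0.00263 = $1,809.6676265
Total = $14,436.3130115

$14,436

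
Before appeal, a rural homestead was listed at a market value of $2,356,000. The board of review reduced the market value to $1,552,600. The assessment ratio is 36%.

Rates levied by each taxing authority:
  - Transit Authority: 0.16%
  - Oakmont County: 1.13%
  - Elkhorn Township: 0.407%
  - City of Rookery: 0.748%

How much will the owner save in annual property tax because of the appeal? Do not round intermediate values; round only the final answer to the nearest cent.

$7,071.53

Old assessed value = $2,356,000 × 0.36 = $848,160
New assessed value = $1,552,600 × 0.36 = $558,936
Combined rate = 0.0016 + 0.0113 + 0.00407 + 0.00748 = 0.02445
Old tax = $848,160 × 0.02445 = $20,737.512
New tax = $558,936 × 0.02445 = $13,665.9852
Reduction = $20,737.512 − $13,665.9852 = $7,071.5268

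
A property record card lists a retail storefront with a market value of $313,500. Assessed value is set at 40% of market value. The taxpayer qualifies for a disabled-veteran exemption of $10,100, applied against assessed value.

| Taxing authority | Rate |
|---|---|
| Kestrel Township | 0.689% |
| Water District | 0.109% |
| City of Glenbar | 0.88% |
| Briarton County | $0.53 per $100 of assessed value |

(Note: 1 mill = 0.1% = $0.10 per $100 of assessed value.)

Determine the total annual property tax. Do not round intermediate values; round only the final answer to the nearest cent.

Assessed value = $313,500 × 0.4 = $125,400
Taxable value = $125,400 − $10,100 = $115,300
Kestrel Township: $115,300 × 0.00689 = $794.417
Water District: $115,300 × 0.00109 = $125.677
City of Glenbar: $115,300 × 0.0088 = $1,014.64
Briarton County: $115,300 × 0.0053 = $611.09
Total = $2,545.824

$2,545.82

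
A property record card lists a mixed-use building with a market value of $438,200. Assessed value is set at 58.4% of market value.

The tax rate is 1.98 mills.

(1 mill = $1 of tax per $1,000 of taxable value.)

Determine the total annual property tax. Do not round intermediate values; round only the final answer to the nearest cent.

$506.70

Assessed value = $438,200 × 0.584 = $255,908.8
Tax = $255,908.8 × 0.00198 = $506.699424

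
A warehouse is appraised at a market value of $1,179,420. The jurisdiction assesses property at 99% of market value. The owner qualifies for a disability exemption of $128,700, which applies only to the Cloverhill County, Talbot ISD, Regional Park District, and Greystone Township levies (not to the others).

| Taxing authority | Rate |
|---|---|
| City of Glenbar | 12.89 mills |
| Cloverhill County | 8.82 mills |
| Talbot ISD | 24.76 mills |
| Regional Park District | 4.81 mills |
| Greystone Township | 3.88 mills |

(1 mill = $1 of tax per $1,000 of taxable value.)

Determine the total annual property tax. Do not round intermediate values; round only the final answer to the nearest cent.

$58,966.09

Assessed value = $1,179,420 × 0.99 = $1,167,625.8
City of Glenbar: $1,167,625.8 × 0.01289 = $15,050.696562
Cloverhill County: ($1,167,625.8 − $128,700) × 0.00882 = $1,038,925.8 × 0.00882 = $9,163.325556
Talbot ISD: ($1,167,625.8 − $128,700) × 0.02476 = $1,038,925.8 × 0.02476 = $25,723.802808
Regional Park District: ($1,167,625.8 − $128,700) × 0.00481 = $1,038,925.8 × 0.00481 = $4,997.233098
Greystone Township: ($1,167,625.8 − $128,700) × 0.00388 = $1,038,925.8 × 0.00388 = $4,031.032104
Total = $58,966.090128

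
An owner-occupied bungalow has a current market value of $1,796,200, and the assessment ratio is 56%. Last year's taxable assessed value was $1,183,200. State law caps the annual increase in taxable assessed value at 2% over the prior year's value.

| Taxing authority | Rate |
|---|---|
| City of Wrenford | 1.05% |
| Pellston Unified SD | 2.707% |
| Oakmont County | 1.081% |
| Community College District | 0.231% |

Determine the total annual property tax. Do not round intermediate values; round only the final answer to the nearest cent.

Uncapped assessed value = $1,796,200 × 0.56 = $1,005,872
Cap limit = $1,183,200 × 1.02 = $1,206,864
Taxable assessed value = min($1,005,872, $1,206,864) = $1,005,872 (cap does not bind)
City of Wrenford: $1,005,872 × 0.0105 = $10,561.656
Pellston Unified SD: $1,005,872 × 0.02707 = $27,228.95504
Oakmont County: $1,005,872 × 0.01081 = $10,873.47632
Community College District: $1,005,872 × 0.00231 = $2,323.56432
Total = $50,987.65168

$50,987.65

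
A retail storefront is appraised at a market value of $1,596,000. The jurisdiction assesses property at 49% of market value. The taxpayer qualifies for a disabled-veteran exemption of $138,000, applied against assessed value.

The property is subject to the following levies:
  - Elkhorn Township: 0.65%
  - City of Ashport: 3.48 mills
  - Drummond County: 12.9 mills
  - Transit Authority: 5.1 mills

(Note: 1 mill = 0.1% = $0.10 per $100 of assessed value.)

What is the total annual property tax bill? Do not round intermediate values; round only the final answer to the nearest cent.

Assessed value = $1,596,000 × 0.49 = $782,040
Taxable value = $782,040 − $138,000 = $644,040
Elkhorn Township: $644,040 × 0.0065 = $4,186.26
City of Ashport: $644,040 × 0.00348 = $2,241.2592
Drummond County: $644,040 × 0.0129 = $8,308.116
Transit Authority: $644,040 × 0.0051 = $3,284.604
Total = $18,020.2392

$18,020.24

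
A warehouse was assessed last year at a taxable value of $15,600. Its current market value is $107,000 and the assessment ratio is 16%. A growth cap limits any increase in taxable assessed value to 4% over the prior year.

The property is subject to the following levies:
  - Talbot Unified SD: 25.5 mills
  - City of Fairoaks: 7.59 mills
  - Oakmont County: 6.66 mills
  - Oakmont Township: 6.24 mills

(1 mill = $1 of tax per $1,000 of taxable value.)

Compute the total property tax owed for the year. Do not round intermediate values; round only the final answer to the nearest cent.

Uncapped assessed value = $107,000 × 0.16 = $17,120
Cap limit = $15,600 × 1.04 = $16,224
Taxable assessed value = min($17,120, $16,224) = $16,224 (cap binds)
Talbot Unified SD: $16,224 × 0.0255 = $413.712
City of Fairoaks: $16,224 × 0.00759 = $123.14016
Oakmont County: $16,224 × 0.00666 = $108.05184
Oakmont Township: $16,224 × 0.00624 = $101.23776
Total = $746.14176

$746.14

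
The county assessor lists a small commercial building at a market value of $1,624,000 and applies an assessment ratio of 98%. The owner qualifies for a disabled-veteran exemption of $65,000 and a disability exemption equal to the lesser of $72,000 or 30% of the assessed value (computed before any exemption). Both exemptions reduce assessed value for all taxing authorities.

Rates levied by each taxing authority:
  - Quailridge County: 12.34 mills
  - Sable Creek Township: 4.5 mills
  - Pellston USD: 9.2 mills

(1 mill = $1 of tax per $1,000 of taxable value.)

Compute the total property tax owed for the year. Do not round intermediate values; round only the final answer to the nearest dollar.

Assessed value = $1,624,000 × 0.98 = $1,591,520
Disability exemption = min($72,000, 30% × $1,591,520) = min($72,000, $477,456) = $72,000 (dollar cap binds)
Taxable value = $1,591,520 − $65,000 − $72,000 = $1,454,520
Quailridge County: $1,454,520 × 0.01234 = $17,948.7768
Sable Creek Township: $1,454,520 × 0.0045 = $6,545.34
Pellston USD: $1,454,520 × 0.0092 = $13,381.584
Total = $37,875.7008

$37,876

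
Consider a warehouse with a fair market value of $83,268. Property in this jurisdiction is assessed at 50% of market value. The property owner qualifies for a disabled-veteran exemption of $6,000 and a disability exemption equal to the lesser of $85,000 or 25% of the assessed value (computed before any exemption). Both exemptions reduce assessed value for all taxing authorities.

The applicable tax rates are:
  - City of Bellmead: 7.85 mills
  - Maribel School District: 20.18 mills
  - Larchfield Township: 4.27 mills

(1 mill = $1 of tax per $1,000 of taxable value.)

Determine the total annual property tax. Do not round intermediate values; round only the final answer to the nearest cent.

Assessed value = $83,268 × 0.5 = $41,634
Disability exemption = min($85,000, 25% × $41,634) = min($85,000, $10,408.5) = $10,408.5 (percentage binds)
Taxable value = $41,634 − $6,000 − $10,408.5 = $25,225.5
City of Bellmead: $25,225.5 × 0.00785 = $198.020175
Maribel School District: $25,225.5 × 0.02018 = $509.05059
Larchfield Township: $25,225.5 × 0.00427 = $107.712885
Total = $814.78365

$814.78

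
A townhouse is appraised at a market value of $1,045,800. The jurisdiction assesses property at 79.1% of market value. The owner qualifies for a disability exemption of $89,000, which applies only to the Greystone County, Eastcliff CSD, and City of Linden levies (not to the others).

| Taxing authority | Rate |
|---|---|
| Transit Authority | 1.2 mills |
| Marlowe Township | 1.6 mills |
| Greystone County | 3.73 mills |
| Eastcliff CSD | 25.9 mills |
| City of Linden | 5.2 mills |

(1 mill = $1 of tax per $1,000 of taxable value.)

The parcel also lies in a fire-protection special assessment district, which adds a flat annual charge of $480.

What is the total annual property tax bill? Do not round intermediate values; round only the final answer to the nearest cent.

$28,508.71

Assessed value = $1,045,800 × 0.791 = $827,227.8
Transit Authority: $827,227.8 × 0.0012 = $992.67336
Marlowe Township: $827,227.8 × 0.0016 = $1,323.56448
Greystone County: ($827,227.8 − $89,000) × 0.00373 = $738,227.8 × 0.00373 = $2,753.589694
Eastcliff CSD: ($827,227.8 − $89,000) × 0.0259 = $738,227.8 × 0.0259 = $19,120.10002
City of Linden: ($827,227.8 − $89,000) × 0.0052 = $738,227.8 × 0.0052 = $3,838.78456
Levies subtotal = $28,028.712114
Total = $28,028.712114 + $480 = $28,508.712114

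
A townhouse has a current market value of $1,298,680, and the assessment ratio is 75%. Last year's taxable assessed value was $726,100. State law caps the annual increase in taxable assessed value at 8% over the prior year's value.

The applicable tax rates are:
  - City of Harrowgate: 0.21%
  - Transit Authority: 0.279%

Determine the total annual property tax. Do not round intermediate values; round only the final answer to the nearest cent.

Uncapped assessed value = $1,298,680 × 0.75 = $974,010
Cap limit = $726,100 × 1.08 = $784,188
Taxable assessed value = min($974,010, $784,188) = $784,188 (cap binds)
City of Harrowgate: $784,188 × 0.0021 = $1,646.7948
Transit Authority: $784,188 × 0.00279 = $2,187.88452
Total = $3,834.67932

$3,834.68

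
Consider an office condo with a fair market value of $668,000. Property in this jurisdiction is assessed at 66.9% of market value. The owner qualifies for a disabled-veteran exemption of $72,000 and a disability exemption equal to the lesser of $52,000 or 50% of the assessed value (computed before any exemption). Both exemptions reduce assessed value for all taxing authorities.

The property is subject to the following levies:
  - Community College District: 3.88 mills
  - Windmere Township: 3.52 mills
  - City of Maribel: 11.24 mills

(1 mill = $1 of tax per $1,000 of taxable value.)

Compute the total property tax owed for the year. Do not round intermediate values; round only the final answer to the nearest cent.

$6,018.71

Assessed value = $668,000 × 0.669 = $446,892
Disability exemption = min($52,000, 50% × $446,892) = min($52,000, $223,446) = $52,000 (dollar cap binds)
Taxable value = $446,892 − $72,000 − $52,000 = $322,892
Community College District: $322,892 × 0.00388 = $1,252.82096
Windmere Township: $322,892 × 0.00352 = $1,136.57984
City of Maribel: $322,892 × 0.01124 = $3,629.30608
Total = $6,018.70688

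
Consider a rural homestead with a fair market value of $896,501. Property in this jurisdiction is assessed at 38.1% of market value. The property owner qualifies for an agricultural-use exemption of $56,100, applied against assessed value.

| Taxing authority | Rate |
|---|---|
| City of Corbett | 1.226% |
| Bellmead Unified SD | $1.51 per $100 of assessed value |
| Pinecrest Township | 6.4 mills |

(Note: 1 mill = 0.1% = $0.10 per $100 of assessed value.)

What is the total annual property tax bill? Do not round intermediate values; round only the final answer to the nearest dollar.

Assessed value = $896,501 × 0.381 = $341,566.881
Taxable value = $341,566.881 − $56,100 = $285,466.881
City of Corbett: $285,466.881 × 0.01226 = $3,499.82396106
Bellmead Unified SD: $285,466.881 × 0.0151 = $4,310.5499031
Pinecrest Township: $285,466.881 × 0.0064 = $1,826.9880384
Total = $9,637.36190256

$9,637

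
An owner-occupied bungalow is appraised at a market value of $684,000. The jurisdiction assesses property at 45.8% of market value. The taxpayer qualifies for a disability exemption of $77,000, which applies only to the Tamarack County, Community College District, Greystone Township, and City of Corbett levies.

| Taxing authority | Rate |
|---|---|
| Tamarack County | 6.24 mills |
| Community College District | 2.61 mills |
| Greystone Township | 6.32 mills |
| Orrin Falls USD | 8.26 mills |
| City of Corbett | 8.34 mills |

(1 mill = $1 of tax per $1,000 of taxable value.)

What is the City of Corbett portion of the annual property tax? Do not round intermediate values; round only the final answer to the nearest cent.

Assessed value = $684,000 × 0.458 = $313,272
City of Corbett taxable value = $313,272 − $77,000 = $236,272
City of Corbett levy = $236,272 × 0.00834 = $1,970.50848

$1,970.51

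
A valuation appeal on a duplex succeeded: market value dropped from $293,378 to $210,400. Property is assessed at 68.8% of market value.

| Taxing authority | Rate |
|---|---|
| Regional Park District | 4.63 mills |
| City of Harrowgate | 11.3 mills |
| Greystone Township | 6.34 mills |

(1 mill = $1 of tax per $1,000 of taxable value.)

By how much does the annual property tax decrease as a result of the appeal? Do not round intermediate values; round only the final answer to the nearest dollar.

$1,271

Old assessed value = $293,378 × 0.688 = $201,844.064
New assessed value = $210,400 × 0.688 = $144,755.2
Combined rate = 0.00463 + 0.0113 + 0.00634 = 0.02227
Old tax = $201,844.064 × 0.02227 = $4,495.06730528
New tax = $144,755.2 × 0.02227 = $3,223.698304
Reduction = $4,495.06730528 − $3,223.698304 = $1,271.36900128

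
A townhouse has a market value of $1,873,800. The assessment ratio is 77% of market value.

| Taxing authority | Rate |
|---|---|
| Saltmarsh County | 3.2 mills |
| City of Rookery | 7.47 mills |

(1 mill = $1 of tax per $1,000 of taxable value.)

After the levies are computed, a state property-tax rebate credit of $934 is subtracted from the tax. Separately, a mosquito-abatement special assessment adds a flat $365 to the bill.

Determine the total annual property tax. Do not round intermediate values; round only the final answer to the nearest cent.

Assessed value = $1,873,800 × 0.77 = $1,442,826
Saltmarsh County: $1,442,826 × 0.0032 = $4,617.0432
City of Rookery: $1,442,826 × 0.00747 = $10,777.91022
Levies subtotal = $15,394.95342
After credit = $15,394.95342 − $934 = $14,460.95342
Total = $14,460.95342 + $365 = $14,825.95342

$14,825.95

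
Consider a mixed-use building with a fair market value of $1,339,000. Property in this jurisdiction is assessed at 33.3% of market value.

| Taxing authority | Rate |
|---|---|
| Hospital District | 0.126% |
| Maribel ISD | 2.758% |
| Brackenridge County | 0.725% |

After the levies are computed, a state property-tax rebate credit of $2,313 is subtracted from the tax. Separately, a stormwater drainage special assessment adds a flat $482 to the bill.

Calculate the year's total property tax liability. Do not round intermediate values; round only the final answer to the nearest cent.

Assessed value = $1,339,000 × 0.333 = $445,887
Hospital District: $445,887 × 0.00126 = $561.81762
Maribel ISD: $445,887 × 0.02758 = $12,297.56346
Brackenridge County: $445,887 × 0.00725 = $3,232.68075
Levies subtotal = $16,092.06183
After credit = $16,092.06183 − $2,313 = $13,779.06183
Total = $13,779.06183 + $482 = $14,261.06183

$14,261.06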